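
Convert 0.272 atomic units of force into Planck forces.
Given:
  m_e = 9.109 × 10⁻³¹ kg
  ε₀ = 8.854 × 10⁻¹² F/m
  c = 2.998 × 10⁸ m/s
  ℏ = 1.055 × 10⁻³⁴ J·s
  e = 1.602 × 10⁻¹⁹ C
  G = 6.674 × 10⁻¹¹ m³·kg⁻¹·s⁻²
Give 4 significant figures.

1.847 × 10⁻⁵²

atomic unit of force: F_au = E_h/a₀ = m_e²e⁶/((4πε₀)³ℏ⁴) = 8.220 × 10⁻⁸ N
Planck force: F_P = c⁴/G = 1.210 × 10⁴⁴ N
0.272 × 8.220 × 10⁻⁸ / 1.210 × 10⁴⁴ = 1.847 × 10⁻⁵²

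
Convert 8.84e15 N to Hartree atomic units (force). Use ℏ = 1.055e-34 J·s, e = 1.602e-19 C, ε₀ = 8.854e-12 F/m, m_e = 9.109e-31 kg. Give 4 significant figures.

1.075e23

atomic unit of force: F_au = E_h/a₀ = m_e²e⁶/((4πε₀)³ℏ⁴) = 8.220e-8 N.
8.84e15 / 8.220e-8 = 1.075e23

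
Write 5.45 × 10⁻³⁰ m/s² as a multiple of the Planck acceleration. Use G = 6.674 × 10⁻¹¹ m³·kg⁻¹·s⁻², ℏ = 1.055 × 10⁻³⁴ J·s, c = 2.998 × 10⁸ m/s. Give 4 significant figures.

Planck acceleration: a_P = √(c⁷/(ℏG)) = 5.560 × 10⁵¹ m/s².
5.45 × 10⁻³⁰ / 5.560 × 10⁵¹ = 9.802 × 10⁻⁸²

9.802 × 10⁻⁸²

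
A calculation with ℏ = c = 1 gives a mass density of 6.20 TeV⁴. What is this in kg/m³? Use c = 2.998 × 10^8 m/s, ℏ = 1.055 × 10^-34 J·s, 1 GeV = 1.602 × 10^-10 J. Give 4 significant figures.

1.436 × 10^33 kg/m³

Mass density is [E]/(c²[L]³) = [E]⁴/(ℏ³c⁵).
1 GeV⁴ → 1/(ℏ³c⁵) × (1 GeV in J)⁴ = 2.316 × 10^20 kg/m³.
Convert the energy scale: 6.20 TeV⁴ = 6.20 × 10^12 GeV⁴.
Result: 6.20 × 10^12 × 2.316 × 10^20 = 1.436 × 10^33 kg/m³.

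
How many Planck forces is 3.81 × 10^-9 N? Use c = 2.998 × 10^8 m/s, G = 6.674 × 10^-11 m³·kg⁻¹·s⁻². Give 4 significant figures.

Planck force: F_P = c⁴/G = 1.210 × 10^44 N.
3.81 × 10^-9 / 1.210 × 10^44 = 3.148 × 10^-53

3.148 × 10^-53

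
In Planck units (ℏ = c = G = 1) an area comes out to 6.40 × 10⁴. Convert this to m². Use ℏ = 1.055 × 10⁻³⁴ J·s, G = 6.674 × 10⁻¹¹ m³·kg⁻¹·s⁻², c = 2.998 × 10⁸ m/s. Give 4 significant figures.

One Planck area: A_P = ℏG/c³ = 2.613 × 10⁻⁷⁰ m².
6.40 × 10⁴ × 2.613 × 10⁻⁷⁰ m² = 1.672 × 10⁻⁶⁵ m²

1.672 × 10⁻⁶⁵ m²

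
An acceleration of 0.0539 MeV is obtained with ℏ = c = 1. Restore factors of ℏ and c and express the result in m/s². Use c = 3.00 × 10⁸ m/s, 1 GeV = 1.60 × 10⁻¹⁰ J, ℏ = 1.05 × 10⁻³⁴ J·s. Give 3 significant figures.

Acceleration is [L]/[T]² = c·[E]/ℏ.
1 GeV → c/ℏ × (1 GeV in J) = 4.57 × 10³² m/s².
Convert the energy scale: 0.0539 MeV = 5.39 × 10⁻⁵ GeV.
Result: 5.39 × 10⁻⁵ × 4.57 × 10³² = 2.46 × 10²⁸ m/s².

2.46 × 10²⁸ m/s²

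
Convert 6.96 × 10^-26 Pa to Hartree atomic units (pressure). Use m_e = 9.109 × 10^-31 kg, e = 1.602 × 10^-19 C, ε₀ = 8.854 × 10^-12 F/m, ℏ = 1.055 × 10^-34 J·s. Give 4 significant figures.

atomic unit of pressure: P_au = E_h/a₀³ = m_e⁴e¹⁰/((4πε₀)⁵ℏ⁸) = 2.929 × 10^13 Pa.
6.96 × 10^-26 / 2.929 × 10^13 = 2.376 × 10^-39

2.376 × 10^-39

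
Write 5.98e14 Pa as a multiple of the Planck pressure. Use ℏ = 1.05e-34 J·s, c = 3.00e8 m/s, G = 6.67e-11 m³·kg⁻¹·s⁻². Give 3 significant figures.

1.28e-99

Planck pressure: p_P = c⁷/(ℏG²) = 4.68e113 Pa.
5.98e14 / 4.68e113 = 1.28e-99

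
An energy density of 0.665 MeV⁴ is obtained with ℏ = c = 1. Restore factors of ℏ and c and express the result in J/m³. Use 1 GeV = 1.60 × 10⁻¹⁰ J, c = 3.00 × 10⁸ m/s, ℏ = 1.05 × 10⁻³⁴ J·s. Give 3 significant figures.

[E]/[L]³ = [E]⁴/(ℏc)³; restore (ℏc)⁻³.
1 GeV⁴ → 1/(ℏc)³ × (1 GeV in J)⁴ = 2.10 × 10³⁷ J/m³.
Convert the energy scale: 0.665 MeV⁴ = 6.65 × 10⁻¹³ GeV⁴.
Result: 6.65 × 10⁻¹³ × 2.10 × 10³⁷ = 1.39 × 10²⁵ J/m³.

1.39 × 10²⁵ J/m³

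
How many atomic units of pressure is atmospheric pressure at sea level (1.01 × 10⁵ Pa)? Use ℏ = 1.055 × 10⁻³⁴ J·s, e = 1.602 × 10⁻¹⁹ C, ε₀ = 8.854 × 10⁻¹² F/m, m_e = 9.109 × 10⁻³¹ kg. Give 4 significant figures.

3.448 × 10⁻⁹

atomic unit of pressure: P_au = E_h/a₀³ = m_e⁴e¹⁰/((4πε₀)⁵ℏ⁸) = 2.929 × 10¹³ Pa.
1.01 × 10⁵ / 2.929 × 10¹³ = 3.448 × 10⁻⁹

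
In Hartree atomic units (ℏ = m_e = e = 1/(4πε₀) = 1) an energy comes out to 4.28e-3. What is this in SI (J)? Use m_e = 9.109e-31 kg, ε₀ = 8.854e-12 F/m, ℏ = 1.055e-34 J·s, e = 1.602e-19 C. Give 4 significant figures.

1.864e-20 J

One hartree: E_h = m_e e⁴/(4πε₀ℏ)² = 4.354e-18 J.
4.28e-3 × 4.354e-18 J = 1.864e-20 J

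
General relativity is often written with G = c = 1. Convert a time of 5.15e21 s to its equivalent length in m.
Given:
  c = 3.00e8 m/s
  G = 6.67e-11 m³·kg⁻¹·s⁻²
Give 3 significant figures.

Time → length via c.
5.15e21 s × (c) = 1.54e30 m

1.54e30 m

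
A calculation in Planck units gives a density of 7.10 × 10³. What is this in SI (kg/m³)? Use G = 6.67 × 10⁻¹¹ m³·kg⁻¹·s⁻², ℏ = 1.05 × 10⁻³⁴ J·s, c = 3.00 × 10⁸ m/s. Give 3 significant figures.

One Planck density: ρ_P = c⁵/(ℏG²) = 5.20 × 10⁹⁶ kg/m³.
7.10 × 10³ × 5.20 × 10⁹⁶ kg/m³ = 3.69 × 10¹⁰⁰ kg/m³

3.69 × 10¹⁰⁰ kg/m³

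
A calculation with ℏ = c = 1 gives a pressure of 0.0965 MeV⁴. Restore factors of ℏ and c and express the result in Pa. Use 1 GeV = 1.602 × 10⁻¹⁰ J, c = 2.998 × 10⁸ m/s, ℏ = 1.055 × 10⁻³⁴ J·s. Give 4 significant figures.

Pressure is [E]/[L]³ = [E]⁴/(ℏc)³.
1 GeV⁴ → 1/(ℏc)³ × (1 GeV in J)⁴ = 2.082 × 10³⁷ Pa.
Convert the energy scale: 0.0965 MeV⁴ = 9.65 × 10⁻¹⁴ GeV⁴.
Result: 9.65 × 10⁻¹⁴ × 2.082 × 10³⁷ = 2.009 × 10²⁴ Pa.

2.009 × 10²⁴ Pa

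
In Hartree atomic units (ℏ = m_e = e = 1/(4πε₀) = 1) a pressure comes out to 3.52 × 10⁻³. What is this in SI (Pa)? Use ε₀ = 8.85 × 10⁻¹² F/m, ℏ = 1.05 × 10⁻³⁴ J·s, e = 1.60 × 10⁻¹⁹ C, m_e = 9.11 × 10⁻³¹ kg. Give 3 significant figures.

1.06 × 10¹¹ Pa

One atomic unit of pressure: P_au = E_h/a₀³ = m_e⁴e¹⁰/((4πε₀)⁵ℏ⁸) = 3.01 × 10¹³ Pa.
3.52 × 10⁻³ × 3.01 × 10¹³ Pa = 1.06 × 10¹¹ Pa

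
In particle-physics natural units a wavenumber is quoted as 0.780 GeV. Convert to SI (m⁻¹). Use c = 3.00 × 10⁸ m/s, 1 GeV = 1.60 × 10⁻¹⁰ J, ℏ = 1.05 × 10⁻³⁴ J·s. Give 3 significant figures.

3.96 × 10¹⁵ m⁻¹

Inverse length is [E]/(ℏc).
1 GeV → 1/(ℏc) × (1 GeV in J) = 5.08 × 10¹⁵ m⁻¹.
Result: 0.780 × 5.08 × 10¹⁵ = 3.96 × 10¹⁵ m⁻¹.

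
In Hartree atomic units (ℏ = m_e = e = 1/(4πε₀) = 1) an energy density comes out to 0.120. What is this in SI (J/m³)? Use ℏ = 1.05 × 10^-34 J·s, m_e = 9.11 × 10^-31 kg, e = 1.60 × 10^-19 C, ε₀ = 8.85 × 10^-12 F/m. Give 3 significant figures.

One atomic unit of energy density: u_au = E_h/a₀³ = m_e⁴e¹⁰/((4πε₀)⁵ℏ⁸) = 3.01 × 10^13 J/m³.
0.120 × 3.01 × 10^13 J/m³ = 3.62 × 10^12 J/m³

3.62 × 10^12 J/m³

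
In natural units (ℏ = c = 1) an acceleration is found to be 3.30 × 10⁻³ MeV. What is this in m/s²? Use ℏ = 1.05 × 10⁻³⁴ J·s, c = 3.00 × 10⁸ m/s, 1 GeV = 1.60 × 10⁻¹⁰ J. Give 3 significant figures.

1.51 × 10²⁷ m/s²

Acceleration is [L]/[T]² = c·[E]/ℏ.
1 GeV → c/ℏ × (1 GeV in J) = 4.57 × 10³² m/s².
Convert the energy scale: 3.30 × 10⁻³ MeV = 3.30 × 10⁻⁶ GeV.
Result: 3.30 × 10⁻⁶ × 4.57 × 10³² = 1.51 × 10²⁷ m/s².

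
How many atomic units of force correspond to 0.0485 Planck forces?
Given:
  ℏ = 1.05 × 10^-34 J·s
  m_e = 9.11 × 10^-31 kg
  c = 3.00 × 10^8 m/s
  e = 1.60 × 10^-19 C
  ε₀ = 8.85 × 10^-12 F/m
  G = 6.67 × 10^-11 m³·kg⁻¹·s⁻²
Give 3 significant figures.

7.07 × 10^49

Planck force: F_P = c⁴/G = 1.21 × 10^44 N
atomic unit of force: F_au = E_h/a₀ = m_e²e⁶/((4πε₀)³ℏ⁴) = 8.33 × 10^-8 N
0.0485 × 1.21 × 10^44 / 8.33 × 10^-8 = 7.07 × 10^49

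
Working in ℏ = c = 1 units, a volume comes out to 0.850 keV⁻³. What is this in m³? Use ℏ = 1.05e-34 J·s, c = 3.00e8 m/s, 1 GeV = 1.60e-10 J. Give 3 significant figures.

Volume is [L]³ = [E]⁻³·(ℏc)³.
1 GeV⁻³ → (ℏc)³ × (1 GeV in J)⁻³ = 7.63e-48 m³.
Convert the energy scale: 0.850 keV⁻³ = 8.50e17 GeV⁻³.
Result: 8.50e17 × 7.63e-48 = 6.49e-30 m³.

6.49e-30 m³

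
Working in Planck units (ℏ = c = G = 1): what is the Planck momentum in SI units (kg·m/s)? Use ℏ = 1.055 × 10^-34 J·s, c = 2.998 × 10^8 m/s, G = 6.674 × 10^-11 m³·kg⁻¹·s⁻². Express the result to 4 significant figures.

From ℏ = c = G = 1 the momentum scale is p_P = √(ℏc³/G).
  = √(42.60)
  = 6.527 kg·m/s

6.527 kg·m/s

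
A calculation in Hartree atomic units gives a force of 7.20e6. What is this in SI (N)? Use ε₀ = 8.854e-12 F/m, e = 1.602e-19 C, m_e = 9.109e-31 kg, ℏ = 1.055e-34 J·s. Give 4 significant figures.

One atomic unit of force: F_au = E_h/a₀ = m_e²e⁶/((4πε₀)³ℏ⁴) = 8.220e-8 N.
7.20e6 × 8.220e-8 N = 0.5918 N

0.5918 N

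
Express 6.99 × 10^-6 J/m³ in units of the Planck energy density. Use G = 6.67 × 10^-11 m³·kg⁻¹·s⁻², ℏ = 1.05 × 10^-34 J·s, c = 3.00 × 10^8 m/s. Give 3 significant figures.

Planck energy density: u_P = c⁷/(ℏG²) = 4.68 × 10^113 J/m³.
6.99 × 10^-6 / 4.68 × 10^113 = 1.49 × 10^-119

1.49 × 10^-119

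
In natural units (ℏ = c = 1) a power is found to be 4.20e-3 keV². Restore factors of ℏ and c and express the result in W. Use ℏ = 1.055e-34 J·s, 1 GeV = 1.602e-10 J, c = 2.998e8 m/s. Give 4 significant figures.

Power is [E]/[T] = [E]²/ℏ.
1 GeV² → 1/ℏ × (1 GeV in J)² = 2.433e14 W.
Convert the energy scale: 4.20e-3 keV² = 4.20e-15 GeV².
Result: 4.20e-15 × 2.433e14 = 1.022 W.

1.022 W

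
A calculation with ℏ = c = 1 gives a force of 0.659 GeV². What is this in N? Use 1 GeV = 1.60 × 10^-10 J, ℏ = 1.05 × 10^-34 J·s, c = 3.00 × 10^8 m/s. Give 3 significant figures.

5.36 × 10^5 N

Force is [E]/[L] = [E]²/(ℏc); restore (ℏc)⁻¹.
1 GeV² → 1/(ℏc) × (1 GeV in J)² = 8.13 × 10^5 N.
Result: 0.659 × 8.13 × 10^5 = 5.36 × 10^5 N.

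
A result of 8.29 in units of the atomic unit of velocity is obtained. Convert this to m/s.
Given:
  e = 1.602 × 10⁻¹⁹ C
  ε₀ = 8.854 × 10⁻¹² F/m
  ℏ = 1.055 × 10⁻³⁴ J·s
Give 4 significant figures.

One atomic unit of velocity: v_au = e²/(4πε₀ℏ) = 2.186 × 10⁶ m/s.
8.29 × 2.186 × 10⁶ m/s = 1.812 × 10⁷ m/s

1.812 × 10⁷ m/s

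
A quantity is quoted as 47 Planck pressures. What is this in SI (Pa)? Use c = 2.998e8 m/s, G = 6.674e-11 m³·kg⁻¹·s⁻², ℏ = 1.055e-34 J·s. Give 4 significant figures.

One Planck pressure: p_P = c⁷/(ℏG²) = 4.632e113 Pa.
47 × 4.632e113 Pa = 2.177e115 Pa

2.177e115 Pa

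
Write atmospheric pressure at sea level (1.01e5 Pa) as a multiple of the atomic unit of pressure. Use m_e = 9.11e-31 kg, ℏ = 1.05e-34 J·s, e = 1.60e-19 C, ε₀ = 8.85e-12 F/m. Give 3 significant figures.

atomic unit of pressure: P_au = E_h/a₀³ = m_e⁴e¹⁰/((4πε₀)⁵ℏ⁸) = 3.01e13 Pa.
1.01e5 / 3.01e13 = 3.35e-9

3.35e-9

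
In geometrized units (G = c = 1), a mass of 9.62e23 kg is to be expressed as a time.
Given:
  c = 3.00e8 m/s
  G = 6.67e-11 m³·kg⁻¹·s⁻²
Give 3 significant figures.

Mass → time via G/c³.
9.62e23 kg × (G/c³) = 2.38e-12 s

2.38e-12 s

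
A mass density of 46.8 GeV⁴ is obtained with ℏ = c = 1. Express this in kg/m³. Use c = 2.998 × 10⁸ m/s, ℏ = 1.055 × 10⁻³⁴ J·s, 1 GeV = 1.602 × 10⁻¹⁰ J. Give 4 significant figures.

1.084 × 10²² kg/m³

Mass density is [E]/(c²[L]³) = [E]⁴/(ℏ³c⁵).
1 GeV⁴ → 1/(ℏ³c⁵) × (1 GeV in J)⁴ = 2.316 × 10²⁰ kg/m³.
Result: 46.8 × 2.316 × 10²⁰ = 1.084 × 10²² kg/m³.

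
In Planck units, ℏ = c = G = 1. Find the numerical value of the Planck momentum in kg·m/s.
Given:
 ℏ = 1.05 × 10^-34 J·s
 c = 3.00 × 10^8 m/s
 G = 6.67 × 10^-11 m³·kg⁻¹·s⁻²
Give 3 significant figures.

6.52 kg·m/s

Dimensional analysis gives p_P = √(ℏc³/G).
  = √(42.5)
  = 6.52 kg·m/s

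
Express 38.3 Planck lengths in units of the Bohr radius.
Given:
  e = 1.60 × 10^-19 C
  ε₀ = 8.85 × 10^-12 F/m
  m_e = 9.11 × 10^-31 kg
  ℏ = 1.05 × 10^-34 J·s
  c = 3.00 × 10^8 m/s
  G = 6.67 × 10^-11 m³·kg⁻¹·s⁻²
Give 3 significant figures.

Planck length: ℓ_P = √(ℏG/c³) = 1.61 × 10^-35 m
Bohr radius: a₀ = 4πε₀ℏ²/(m_e e²) = 5.26 × 10^-11 m
38.3 × 1.61 × 10^-35 / 5.26 × 10^-11 = 1.17 × 10^-23

1.17 × 10^-23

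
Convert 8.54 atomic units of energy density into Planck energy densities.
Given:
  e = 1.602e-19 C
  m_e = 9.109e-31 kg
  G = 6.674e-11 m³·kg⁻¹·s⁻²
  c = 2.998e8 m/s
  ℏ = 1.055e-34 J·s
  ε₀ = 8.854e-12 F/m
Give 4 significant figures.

5.400e-100

atomic unit of energy density: u_au = E_h/a₀³ = m_e⁴e¹⁰/((4πε₀)⁵ℏ⁸) = 2.929e13 J/m³
Planck energy density: u_P = c⁷/(ℏG²) = 4.632e113 J/m³
8.54 × 2.929e13 / 4.632e113 = 5.400e-100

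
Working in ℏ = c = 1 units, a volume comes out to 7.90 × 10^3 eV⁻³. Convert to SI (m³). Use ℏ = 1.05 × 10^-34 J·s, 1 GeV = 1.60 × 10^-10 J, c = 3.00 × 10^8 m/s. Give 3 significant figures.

6.03 × 10^-17 m³

Volume is [L]³ = [E]⁻³·(ℏc)³.
1 GeV⁻³ → (ℏc)³ × (1 GeV in J)⁻³ = 7.63 × 10^-48 m³.
Convert the energy scale: 7.90 × 10^3 eV⁻³ = 7.90 × 10^30 GeV⁻³.
Result: 7.90 × 10^30 × 7.63 × 10^-48 = 6.03 × 10^-17 m³.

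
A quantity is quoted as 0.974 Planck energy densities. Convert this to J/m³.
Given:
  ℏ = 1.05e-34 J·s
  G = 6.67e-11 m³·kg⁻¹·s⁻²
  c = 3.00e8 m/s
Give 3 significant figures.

4.56e113 J/m³

One Planck energy density: u_P = c⁷/(ℏG²) = 4.68e113 J/m³.
0.974 × 4.68e113 J/m³ = 4.56e113 J/m³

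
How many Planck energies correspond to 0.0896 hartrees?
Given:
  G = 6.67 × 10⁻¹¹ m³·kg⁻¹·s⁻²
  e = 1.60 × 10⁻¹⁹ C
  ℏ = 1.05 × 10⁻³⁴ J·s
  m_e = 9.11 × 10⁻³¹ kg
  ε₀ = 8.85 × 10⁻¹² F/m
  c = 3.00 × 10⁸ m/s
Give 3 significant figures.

hartree: E_h = m_e e⁴/(4πε₀ℏ)² = 4.38 × 10⁻¹⁸ J
Planck energy: E_P = √(ℏc⁵/G) = 1.96 × 10⁹ J
0.0896 × 4.38 × 10⁻¹⁸ / 1.96 × 10⁹ = 2.01 × 10⁻²⁸

2.01 × 10⁻²⁸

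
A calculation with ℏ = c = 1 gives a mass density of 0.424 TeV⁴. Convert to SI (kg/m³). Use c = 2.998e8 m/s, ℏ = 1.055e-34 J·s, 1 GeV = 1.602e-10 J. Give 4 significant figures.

Mass density is [E]/(c²[L]³) = [E]⁴/(ℏ³c⁵).
1 GeV⁴ → 1/(ℏ³c⁵) × (1 GeV in J)⁴ = 2.316e20 kg/m³.
Convert the energy scale: 0.424 TeV⁴ = 4.24e11 GeV⁴.
Result: 4.24e11 × 2.316e20 = 9.820e31 kg/m³.

9.820e31 kg/m³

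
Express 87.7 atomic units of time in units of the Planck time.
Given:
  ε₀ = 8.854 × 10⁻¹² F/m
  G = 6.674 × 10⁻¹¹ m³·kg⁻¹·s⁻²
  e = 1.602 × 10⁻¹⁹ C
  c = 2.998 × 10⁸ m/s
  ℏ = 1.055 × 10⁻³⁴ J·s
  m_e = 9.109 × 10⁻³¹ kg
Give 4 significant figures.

atomic unit of time: τ_au = (4πε₀)²ℏ³/(m_e e⁴) = 2.423 × 10⁻¹⁷ s
Planck time: t_P = √(ℏG/c⁵) = 5.392 × 10⁻⁴⁴ s
87.7 × 2.423 × 10⁻¹⁷ / 5.392 × 10⁻⁴⁴ = 3.941 × 10²⁸

3.941 × 10²⁸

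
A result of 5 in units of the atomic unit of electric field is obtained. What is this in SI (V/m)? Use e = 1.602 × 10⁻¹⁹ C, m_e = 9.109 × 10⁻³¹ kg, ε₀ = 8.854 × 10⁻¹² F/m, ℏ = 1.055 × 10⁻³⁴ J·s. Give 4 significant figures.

One atomic unit of electric field: E_au = E_h/(e a₀) = m_e²e⁵/((4πε₀)³ℏ⁴) = 5.131 × 10¹¹ V/m.
5 × 5.131 × 10¹¹ V/m = 2.565 × 10¹² V/m

2.565 × 10¹² V/m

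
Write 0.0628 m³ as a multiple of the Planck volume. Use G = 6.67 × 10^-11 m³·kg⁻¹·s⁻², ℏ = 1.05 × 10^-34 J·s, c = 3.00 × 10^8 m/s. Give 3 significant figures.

Planck volume: V_P = (ℏG/c³)^(3/2) = 4.18 × 10^-105 m³.
0.0628 / 4.18 × 10^-105 = 1.50 × 10^103

1.50 × 10^103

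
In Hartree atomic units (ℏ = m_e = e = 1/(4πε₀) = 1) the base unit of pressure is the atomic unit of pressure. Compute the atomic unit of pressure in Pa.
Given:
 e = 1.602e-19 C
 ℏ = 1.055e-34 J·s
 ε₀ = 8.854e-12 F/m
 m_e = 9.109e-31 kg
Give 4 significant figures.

2.929e13 Pa

P_au = E_h/a₀³ = m_e⁴e¹⁰/((4πε₀)⁵ℏ⁸)
E_h = 4.354e-18 J
a₀ = 5.297e-11 m
E_h/a₀³ = 2.929e13 Pa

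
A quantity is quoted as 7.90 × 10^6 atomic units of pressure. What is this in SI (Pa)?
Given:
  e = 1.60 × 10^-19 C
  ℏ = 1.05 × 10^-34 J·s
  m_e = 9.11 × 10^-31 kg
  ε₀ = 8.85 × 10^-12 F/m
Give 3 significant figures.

2.38 × 10^20 Pa

One atomic unit of pressure: P_au = E_h/a₀³ = m_e⁴e¹⁰/((4πε₀)⁵ℏ⁸) = 3.01 × 10^13 Pa.
7.90 × 10^6 × 3.01 × 10^13 Pa = 2.38 × 10^20 Pa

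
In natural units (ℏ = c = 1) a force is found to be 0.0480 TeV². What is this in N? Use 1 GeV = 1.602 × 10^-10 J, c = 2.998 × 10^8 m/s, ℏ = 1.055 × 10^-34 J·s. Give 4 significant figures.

3.895 × 10^10 N

Force is [E]/[L] = [E]²/(ℏc); restore (ℏc)⁻¹.
1 GeV² → 1/(ℏc) × (1 GeV in J)² = 8.114 × 10^5 N.
Convert the energy scale: 0.0480 TeV² = 4.80 × 10^4 GeV².
Result: 4.80 × 10^4 × 8.114 × 10^5 = 3.895 × 10^10 N.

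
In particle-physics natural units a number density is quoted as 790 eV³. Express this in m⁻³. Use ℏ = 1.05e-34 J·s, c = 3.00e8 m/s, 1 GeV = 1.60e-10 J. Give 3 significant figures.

1.04e23 m⁻³

Number density is [L]⁻³ = [E]³/(ℏc)³.
1 GeV³ → 1/(ℏc)³ × (1 GeV in J)³ = 1.31e47 m⁻³.
Convert the energy scale: 790 eV³ = 7.90e-25 GeV³.
Result: 7.90e-25 × 1.31e47 = 1.04e23 m⁻³.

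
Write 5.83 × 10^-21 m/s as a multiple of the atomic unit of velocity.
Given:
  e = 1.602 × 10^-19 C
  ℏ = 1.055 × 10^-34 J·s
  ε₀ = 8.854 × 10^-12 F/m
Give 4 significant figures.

atomic unit of velocity: v_au = e²/(4πε₀ℏ) = 2.186 × 10^6 m/s.
5.83 × 10^-21 / 2.186 × 10^6 = 2.667 × 10^-27

2.667 × 10^-27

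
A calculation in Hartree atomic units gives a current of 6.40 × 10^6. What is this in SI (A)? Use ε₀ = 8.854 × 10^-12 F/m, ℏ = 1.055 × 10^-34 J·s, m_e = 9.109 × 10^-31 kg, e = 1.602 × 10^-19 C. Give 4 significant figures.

4.232 × 10^4 A

One atomic unit of electric current: I_au = e E_h/ℏ = m_e e⁵/((4πε₀)²ℏ³) = 6.612 × 10^-3 A.
6.40 × 10^6 × 6.612 × 10^-3 A = 4.232 × 10^4 A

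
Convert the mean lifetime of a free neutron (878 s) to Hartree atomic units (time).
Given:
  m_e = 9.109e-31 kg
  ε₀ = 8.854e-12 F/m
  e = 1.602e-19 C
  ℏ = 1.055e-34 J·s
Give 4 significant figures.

3.624e19

atomic unit of time: τ_au = (4πε₀)²ℏ³/(m_e e⁴) = 2.423e-17 s.
878 / 2.423e-17 = 3.624e19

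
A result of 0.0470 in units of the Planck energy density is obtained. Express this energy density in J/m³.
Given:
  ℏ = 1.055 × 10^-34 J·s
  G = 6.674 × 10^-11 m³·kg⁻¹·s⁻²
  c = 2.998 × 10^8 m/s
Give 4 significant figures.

2.177 × 10^112 J/m³

One Planck energy density: u_P = c⁷/(ℏG²) = 4.632 × 10^113 J/m³.
0.0470 × 4.632 × 10^113 J/m³ = 2.177 × 10^112 J/m³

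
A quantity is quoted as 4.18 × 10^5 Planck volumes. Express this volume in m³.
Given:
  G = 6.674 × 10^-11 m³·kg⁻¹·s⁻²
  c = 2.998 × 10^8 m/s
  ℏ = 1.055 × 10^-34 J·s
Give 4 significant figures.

One Planck volume: V_P = (ℏG/c³)^(3/2) = 4.224 × 10^-105 m³.
4.18 × 10^5 × 4.224 × 10^-105 m³ = 1.766 × 10^-99 m³

1.766 × 10^-99 m³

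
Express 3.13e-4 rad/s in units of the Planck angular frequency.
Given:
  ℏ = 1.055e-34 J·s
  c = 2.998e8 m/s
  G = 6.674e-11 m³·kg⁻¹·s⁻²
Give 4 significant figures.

Planck angular frequency: ω_P = √(c⁵/(ℏG)) = 1.855e43 rad/s.
3.13e-4 / 1.855e43 = 1.688e-47

1.688e-47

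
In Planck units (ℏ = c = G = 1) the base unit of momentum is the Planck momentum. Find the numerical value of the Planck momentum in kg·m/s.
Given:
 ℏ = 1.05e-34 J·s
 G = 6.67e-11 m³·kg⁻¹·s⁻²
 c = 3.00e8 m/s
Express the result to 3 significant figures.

6.52 kg·m/s

p_P = √(ℏc³/G)
  = √(42.5)
  = 6.52 kg·m/s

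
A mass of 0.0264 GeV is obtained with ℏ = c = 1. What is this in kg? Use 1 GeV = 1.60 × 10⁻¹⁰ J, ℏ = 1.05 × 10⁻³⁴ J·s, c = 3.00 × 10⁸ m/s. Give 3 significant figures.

Mass is [E]/c²; divide by c².
1 GeV → 1/c² × (1 GeV in J) = 1.78 × 10⁻²⁷ kg.
Result: 0.0264 × 1.78 × 10⁻²⁷ = 4.69 × 10⁻²⁹ kg.

4.69 × 10⁻²⁹ kg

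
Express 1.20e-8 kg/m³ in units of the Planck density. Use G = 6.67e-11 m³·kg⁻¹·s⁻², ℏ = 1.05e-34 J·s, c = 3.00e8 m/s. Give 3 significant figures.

2.31e-105

Planck density: ρ_P = c⁵/(ℏG²) = 5.20e96 kg/m³.
1.20e-8 / 5.20e96 = 2.31e-105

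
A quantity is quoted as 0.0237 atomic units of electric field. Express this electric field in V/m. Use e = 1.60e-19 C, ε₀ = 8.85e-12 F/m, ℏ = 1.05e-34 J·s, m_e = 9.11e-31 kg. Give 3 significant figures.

1.23e10 V/m

One atomic unit of electric field: E_au = E_h/(e a₀) = m_e²e⁵/((4πε₀)³ℏ⁴) = 5.20e11 V/m.
0.0237 × 5.20e11 V/m = 1.23e10 V/m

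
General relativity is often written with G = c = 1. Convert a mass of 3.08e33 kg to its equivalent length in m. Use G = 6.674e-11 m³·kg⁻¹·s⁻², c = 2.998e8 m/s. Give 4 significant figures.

In G = c = 1 units mass has dimensions of length; the conversion factor is G/c².
3.08e33 kg × (G/c²) = 2.287e6 m

2.287e6 m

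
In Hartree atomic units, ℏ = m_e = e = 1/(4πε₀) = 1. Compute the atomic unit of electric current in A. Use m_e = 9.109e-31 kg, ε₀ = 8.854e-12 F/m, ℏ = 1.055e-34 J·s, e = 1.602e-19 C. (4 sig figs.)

The unique combination of the constants set to 1 with dimensions of current is I_au = e E_h/ℏ = m_e e⁵/((4πε₀)²ℏ³).
E_h = 4.354e-18 J
e·E_h/ℏ = 6.612e-3 A

6.612e-3 A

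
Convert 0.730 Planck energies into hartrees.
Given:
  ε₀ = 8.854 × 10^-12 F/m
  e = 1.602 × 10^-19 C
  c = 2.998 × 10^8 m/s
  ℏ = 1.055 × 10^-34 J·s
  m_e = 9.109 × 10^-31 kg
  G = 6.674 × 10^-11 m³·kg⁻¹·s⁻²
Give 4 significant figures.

Planck energy: E_P = √(ℏc⁵/G) = 1.957 × 10^9 J
hartree: E_h = m_e e⁴/(4πε₀ℏ)² = 4.354 × 10^-18 J
0.730 × 1.957 × 10^9 / 4.354 × 10^-18 = 3.280 × 10^26

3.280 × 10^26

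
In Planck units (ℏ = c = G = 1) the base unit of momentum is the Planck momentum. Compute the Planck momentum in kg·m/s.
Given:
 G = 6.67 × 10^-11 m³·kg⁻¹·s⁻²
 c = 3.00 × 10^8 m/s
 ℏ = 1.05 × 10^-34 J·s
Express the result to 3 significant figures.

6.52 kg·m/s

p_P = √(ℏc³/G)
  = √(42.5)
  = 6.52 kg·m/s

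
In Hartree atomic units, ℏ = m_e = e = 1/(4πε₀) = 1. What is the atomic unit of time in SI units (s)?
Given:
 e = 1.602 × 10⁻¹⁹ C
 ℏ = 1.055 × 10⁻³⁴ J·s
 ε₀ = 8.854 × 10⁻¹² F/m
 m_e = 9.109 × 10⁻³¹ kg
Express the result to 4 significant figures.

2.423 × 10⁻¹⁷ s

Dimensional analysis gives τ_au = (4πε₀)²ℏ³/(m_e e⁴).
E_h = 4.354 × 10⁻¹⁸ J
ℏ/E_h = 2.423 × 10⁻¹⁷ s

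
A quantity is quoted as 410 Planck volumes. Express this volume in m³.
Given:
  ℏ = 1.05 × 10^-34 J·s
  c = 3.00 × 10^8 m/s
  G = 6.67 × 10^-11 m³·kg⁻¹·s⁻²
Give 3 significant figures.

One Planck volume: V_P = (ℏG/c³)^(3/2) = 4.18 × 10^-105 m³.
410 × 4.18 × 10^-105 m³ = 1.71 × 10^-102 m³

1.71 × 10^-102 m³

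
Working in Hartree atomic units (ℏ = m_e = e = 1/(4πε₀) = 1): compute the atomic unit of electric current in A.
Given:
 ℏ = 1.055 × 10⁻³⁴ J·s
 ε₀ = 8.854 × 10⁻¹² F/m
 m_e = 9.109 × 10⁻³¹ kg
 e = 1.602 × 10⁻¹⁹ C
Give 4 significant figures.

The unique combination of the constants set to 1 with dimensions of current is I_au = e E_h/ℏ = m_e e⁵/((4πε₀)²ℏ³).
E_h = 4.354 × 10⁻¹⁸ J
e·E_h/ℏ = 6.612 × 10⁻³ A

6.612 × 10⁻³ A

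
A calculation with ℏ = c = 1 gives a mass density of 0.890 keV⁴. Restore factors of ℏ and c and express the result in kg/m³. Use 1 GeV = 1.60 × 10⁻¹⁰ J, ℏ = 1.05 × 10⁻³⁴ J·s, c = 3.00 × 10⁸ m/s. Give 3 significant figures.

2.07 × 10⁻⁴ kg/m³

Mass density is [E]/(c²[L]³) = [E]⁴/(ℏ³c⁵).
1 GeV⁴ → 1/(ℏ³c⁵) × (1 GeV in J)⁴ = 2.33 × 10²⁰ kg/m³.
Convert the energy scale: 0.890 keV⁴ = 8.90 × 10⁻²⁵ GeV⁴.
Result: 8.90 × 10⁻²⁵ × 2.33 × 10²⁰ = 2.07 × 10⁻⁴ kg/m³.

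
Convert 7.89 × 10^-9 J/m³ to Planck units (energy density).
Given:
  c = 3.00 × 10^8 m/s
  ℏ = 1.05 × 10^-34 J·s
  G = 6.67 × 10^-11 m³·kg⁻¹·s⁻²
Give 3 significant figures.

1.69 × 10^-122

Planck energy density: u_P = c⁷/(ℏG²) = 4.68 × 10^113 J/m³.
7.89 × 10^-9 / 4.68 × 10^113 = 1.69 × 10^-122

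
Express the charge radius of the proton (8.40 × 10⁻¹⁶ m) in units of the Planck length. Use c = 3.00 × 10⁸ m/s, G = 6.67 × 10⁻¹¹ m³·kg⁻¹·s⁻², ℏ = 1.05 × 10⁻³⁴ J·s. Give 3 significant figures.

5.22 × 10¹⁹

Planck length: ℓ_P = √(ℏG/c³) = 1.61 × 10⁻³⁵ m.
8.40 × 10⁻¹⁶ / 1.61 × 10⁻³⁵ = 5.22 × 10¹⁹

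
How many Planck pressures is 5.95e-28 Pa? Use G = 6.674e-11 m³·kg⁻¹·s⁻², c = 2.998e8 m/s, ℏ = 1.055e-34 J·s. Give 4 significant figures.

Planck pressure: p_P = c⁷/(ℏG²) = 4.632e113 Pa.
5.95e-28 / 4.632e113 = 1.284e-141

1.284e-141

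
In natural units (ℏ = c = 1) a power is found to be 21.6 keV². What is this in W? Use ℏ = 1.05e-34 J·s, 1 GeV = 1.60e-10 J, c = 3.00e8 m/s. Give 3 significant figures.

Power is [E]/[T] = [E]²/ℏ.
1 GeV² → 1/ℏ × (1 GeV in J)² = 2.44e14 W.
Convert the energy scale: 21.6 keV² = 2.16e-11 GeV².
Result: 2.16e-11 × 2.44e14 = 5.27e3 W.

5.27e3 W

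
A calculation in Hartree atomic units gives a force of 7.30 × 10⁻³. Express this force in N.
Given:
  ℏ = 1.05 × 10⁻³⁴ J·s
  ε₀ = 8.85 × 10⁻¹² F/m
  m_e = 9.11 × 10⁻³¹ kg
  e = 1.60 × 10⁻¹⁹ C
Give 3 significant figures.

One atomic unit of force: F_au = E_h/a₀ = m_e²e⁶/((4πε₀)³ℏ⁴) = 8.33 × 10⁻⁸ N.
7.30 × 10⁻³ × 8.33 × 10⁻⁸ N = 6.08 × 10⁻¹⁰ N

6.08 × 10⁻¹⁰ N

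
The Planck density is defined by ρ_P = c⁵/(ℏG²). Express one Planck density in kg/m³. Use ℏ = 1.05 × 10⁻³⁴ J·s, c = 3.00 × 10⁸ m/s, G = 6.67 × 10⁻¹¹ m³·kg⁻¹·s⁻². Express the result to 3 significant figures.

5.20 × 10⁹⁶ kg/m³

ρ_P = c⁵/(ℏG²)
  = 2.43 × 10⁴² / 4.67 × 10⁻⁵⁵
  = 5.20 × 10⁹⁶ kg/m³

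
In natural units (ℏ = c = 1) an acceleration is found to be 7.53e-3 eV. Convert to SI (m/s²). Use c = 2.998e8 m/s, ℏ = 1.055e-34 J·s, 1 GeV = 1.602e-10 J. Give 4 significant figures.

3.428e21 m/s²

Acceleration is [L]/[T]² = c·[E]/ℏ.
1 GeV → c/ℏ × (1 GeV in J) = 4.552e32 m/s².
Convert the energy scale: 7.53e-3 eV = 7.53e-12 GeV.
Result: 7.53e-12 × 4.552e32 = 3.428e21 m/s².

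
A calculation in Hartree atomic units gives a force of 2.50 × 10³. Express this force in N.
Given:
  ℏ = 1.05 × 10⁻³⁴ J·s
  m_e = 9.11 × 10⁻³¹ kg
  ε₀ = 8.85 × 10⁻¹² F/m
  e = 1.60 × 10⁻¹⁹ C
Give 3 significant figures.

One atomic unit of force: F_au = E_h/a₀ = m_e²e⁶/((4πε₀)³ℏ⁴) = 8.33 × 10⁻⁸ N.
2.50 × 10³ × 8.33 × 10⁻⁸ N = 2.08 × 10⁻⁴ N

2.08 × 10⁻⁴ N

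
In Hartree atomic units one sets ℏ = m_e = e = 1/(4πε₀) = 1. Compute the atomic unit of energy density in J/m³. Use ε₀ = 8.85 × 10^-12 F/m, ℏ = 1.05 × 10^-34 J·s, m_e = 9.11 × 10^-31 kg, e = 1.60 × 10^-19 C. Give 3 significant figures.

3.01 × 10^13 J/m³

u_au = E_h/a₀³ = m_e⁴e¹⁰/((4πε₀)⁵ℏ⁸)
E_h = 4.38 × 10^-18 J
a₀ = 5.26 × 10^-11 m
E_h/a₀³ = 3.01 × 10^13 J/m³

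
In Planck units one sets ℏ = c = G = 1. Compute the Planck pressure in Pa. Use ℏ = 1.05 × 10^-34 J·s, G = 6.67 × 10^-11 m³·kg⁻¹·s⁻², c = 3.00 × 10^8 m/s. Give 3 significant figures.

4.68 × 10^113 Pa

p_P = c⁷/(ℏG²)
  = 2.19 × 10^59 / 4.67 × 10^-55
  = 4.68 × 10^113 Pa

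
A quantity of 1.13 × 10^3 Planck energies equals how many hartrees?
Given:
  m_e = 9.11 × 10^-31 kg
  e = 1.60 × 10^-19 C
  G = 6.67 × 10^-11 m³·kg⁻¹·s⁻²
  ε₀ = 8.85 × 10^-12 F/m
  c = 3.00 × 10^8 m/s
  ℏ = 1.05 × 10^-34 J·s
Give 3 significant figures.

5.05 × 10^29

Planck energy: E_P = √(ℏc⁵/G) = 1.96 × 10^9 J
hartree: E_h = m_e e⁴/(4πε₀ℏ)² = 4.38 × 10^-18 J
1.13 × 10^3 × 1.96 × 10^9 / 4.38 × 10^-18 = 5.05 × 10^29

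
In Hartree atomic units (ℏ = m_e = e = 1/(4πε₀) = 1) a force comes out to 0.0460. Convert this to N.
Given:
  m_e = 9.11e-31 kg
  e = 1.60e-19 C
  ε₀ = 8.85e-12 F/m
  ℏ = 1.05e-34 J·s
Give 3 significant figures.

One atomic unit of force: F_au = E_h/a₀ = m_e²e⁶/((4πε₀)³ℏ⁴) = 8.33e-8 N.
0.0460 × 8.33e-8 N = 3.83e-9 N

3.83e-9 N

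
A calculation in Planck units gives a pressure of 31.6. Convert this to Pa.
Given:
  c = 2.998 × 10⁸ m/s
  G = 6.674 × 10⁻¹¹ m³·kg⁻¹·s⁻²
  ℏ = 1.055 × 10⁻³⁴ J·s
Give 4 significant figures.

1.464 × 10¹¹⁵ Pa

One Planck pressure: p_P = c⁷/(ℏG²) = 4.632 × 10¹¹³ Pa.
31.6 × 4.632 × 10¹¹³ Pa = 1.464 × 10¹¹⁵ Pa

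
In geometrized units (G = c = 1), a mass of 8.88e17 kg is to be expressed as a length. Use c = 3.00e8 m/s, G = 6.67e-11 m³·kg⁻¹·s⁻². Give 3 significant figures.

6.58e-10 m

In G = c = 1 units mass has dimensions of length; the conversion factor is G/c².
8.88e17 kg × (G/c²) = 6.58e-10 m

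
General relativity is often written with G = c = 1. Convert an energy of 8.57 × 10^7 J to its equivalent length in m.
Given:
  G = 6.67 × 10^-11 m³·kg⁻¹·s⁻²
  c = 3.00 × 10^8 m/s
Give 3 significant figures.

7.06 × 10^-37 m

Energy → length via G/c⁴.
8.57 × 10^7 J × (G/c⁴) = 7.06 × 10^-37 m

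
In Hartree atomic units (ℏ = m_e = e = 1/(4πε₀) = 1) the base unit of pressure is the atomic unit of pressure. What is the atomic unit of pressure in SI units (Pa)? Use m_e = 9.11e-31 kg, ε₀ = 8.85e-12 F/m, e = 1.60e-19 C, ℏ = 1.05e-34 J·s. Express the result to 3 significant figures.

3.01e13 Pa

P_au = E_h/a₀³ = m_e⁴e¹⁰/((4πε₀)⁵ℏ⁸)
E_h = 4.38e-18 J
a₀ = 5.26e-11 m
E_h/a₀³ = 3.01e13 Pa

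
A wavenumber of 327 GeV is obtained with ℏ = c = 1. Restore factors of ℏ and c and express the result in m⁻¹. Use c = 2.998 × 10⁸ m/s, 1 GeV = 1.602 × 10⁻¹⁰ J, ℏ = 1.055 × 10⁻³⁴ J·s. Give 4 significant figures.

Inverse length is [E]/(ℏc).
1 GeV → 1/(ℏc) × (1 GeV in J) = 5.065 × 10¹⁵ m⁻¹.
Result: 327 × 5.065 × 10¹⁵ = 1.656 × 10¹⁸ m⁻¹.

1.656 × 10¹⁸ m⁻¹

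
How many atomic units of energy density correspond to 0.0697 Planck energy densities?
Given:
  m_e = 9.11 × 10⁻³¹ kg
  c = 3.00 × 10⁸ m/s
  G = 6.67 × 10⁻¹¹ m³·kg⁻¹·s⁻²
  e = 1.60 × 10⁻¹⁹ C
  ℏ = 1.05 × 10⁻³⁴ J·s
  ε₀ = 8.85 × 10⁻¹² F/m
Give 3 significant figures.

Planck energy density: u_P = c⁷/(ℏG²) = 4.68 × 10¹¹³ J/m³
atomic unit of energy density: u_au = E_h/a₀³ = m_e⁴e¹⁰/((4πε₀)⁵ℏ⁸) = 3.01 × 10¹³ J/m³
0.0697 × 4.68 × 10¹¹³ / 3.01 × 10¹³ = 1.08 × 10⁹⁹

1.08 × 10⁹⁹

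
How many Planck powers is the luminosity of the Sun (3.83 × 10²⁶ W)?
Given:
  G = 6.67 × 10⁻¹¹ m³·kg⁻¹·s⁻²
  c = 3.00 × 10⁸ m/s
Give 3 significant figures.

Planck power: P_P = c⁵/G = 3.64 × 10⁵² W.
3.83 × 10²⁶ / 3.64 × 10⁵² = 1.05 × 10⁻²⁶

1.05 × 10⁻²⁶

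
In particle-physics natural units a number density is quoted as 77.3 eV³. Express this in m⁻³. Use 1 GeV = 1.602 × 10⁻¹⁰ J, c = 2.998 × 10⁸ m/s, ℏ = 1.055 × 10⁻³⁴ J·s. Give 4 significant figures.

Number density is [L]⁻³ = [E]³/(ℏc)³.
1 GeV³ → 1/(ℏc)³ × (1 GeV in J)³ = 1.299 × 10⁴⁷ m⁻³.
Convert the energy scale: 77.3 eV³ = 7.73 × 10⁻²⁶ GeV³.
Result: 7.73 × 10⁻²⁶ × 1.299 × 10⁴⁷ = 1.004 × 10²² m⁻³.

1.004 × 10²² m⁻³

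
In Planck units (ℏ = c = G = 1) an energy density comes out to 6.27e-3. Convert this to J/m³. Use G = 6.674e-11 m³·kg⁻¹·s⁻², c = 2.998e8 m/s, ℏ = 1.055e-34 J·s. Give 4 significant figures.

One Planck energy density: u_P = c⁷/(ℏG²) = 4.632e113 J/m³.
6.27e-3 × 4.632e113 J/m³ = 2.904e111 J/m³

2.904e111 J/m³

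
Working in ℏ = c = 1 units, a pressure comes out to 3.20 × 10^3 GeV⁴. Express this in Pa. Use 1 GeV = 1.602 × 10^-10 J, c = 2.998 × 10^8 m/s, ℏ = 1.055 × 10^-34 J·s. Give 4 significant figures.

6.661 × 10^40 Pa

Pressure is [E]/[L]³ = [E]⁴/(ℏc)³.
1 GeV⁴ → 1/(ℏc)³ × (1 GeV in J)⁴ = 2.082 × 10^37 Pa.
Result: 3.20 × 10^3 × 2.082 × 10^37 = 6.661 × 10^40 Pa.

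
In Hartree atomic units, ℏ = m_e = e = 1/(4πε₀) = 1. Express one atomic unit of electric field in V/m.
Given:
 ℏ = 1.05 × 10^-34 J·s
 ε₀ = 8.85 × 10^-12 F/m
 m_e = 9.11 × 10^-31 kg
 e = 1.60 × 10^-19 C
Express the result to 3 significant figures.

5.20 × 10^11 V/m

The unique combination of the constants set to 1 with dimensions of electric field is E_au = E_h/(e a₀) = m_e²e⁵/((4πε₀)³ℏ⁴).
E_h = 4.38 × 10^-18 J
a₀ = 5.26 × 10^-11 m
E_h/(e·a₀) = 5.20 × 10^11 V/m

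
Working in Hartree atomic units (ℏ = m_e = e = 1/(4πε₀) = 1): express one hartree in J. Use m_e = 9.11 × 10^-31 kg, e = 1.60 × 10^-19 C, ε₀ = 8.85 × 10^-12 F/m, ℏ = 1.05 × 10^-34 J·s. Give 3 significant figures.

4.38 × 10^-18 J

Dimensional analysis gives E_h = m_e e⁴/(4πε₀ℏ)².
  = 5.97 × 10^-106 / 1.36 × 10^-88
  = 4.38 × 10^-18 J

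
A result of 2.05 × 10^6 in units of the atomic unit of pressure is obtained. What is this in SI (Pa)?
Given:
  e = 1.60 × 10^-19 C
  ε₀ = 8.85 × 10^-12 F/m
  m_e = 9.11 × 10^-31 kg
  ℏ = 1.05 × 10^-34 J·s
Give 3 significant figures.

One atomic unit of pressure: P_au = E_h/a₀³ = m_e⁴e¹⁰/((4πε₀)⁵ℏ⁸) = 3.01 × 10^13 Pa.
2.05 × 10^6 × 3.01 × 10^13 Pa = 6.18 × 10^19 Pa

6.18 × 10^19 Pa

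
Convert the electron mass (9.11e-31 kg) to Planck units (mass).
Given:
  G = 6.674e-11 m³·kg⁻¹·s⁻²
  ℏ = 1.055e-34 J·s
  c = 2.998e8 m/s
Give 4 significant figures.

Planck mass: m_P = √(ℏc/G) = 2.177e-8 kg.
9.11e-31 / 2.177e-8 = 4.185e-23

4.185e-23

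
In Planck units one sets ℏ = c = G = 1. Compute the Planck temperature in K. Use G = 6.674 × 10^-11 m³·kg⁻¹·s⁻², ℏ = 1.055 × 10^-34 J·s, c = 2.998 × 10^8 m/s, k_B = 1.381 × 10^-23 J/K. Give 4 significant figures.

1.417 × 10^32 K

T_P = √(ℏc⁵/G) / k_B
  = √(3.828 × 10^18) × 7.241 × 10^22
  = 1.417 × 10^32 K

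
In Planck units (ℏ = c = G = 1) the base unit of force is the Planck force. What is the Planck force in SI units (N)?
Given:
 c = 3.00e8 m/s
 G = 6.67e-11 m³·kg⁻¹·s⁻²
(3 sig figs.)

F_P = c⁴/G
  = 8.10e33 / 6.67e-11
  = 1.21e44 N

1.21e44 N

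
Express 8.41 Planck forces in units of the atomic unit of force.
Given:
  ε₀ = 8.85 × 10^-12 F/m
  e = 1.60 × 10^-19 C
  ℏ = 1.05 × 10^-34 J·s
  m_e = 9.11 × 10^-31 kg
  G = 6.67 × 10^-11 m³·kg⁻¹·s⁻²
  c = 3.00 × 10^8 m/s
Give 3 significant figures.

1.23 × 10^52

Planck force: F_P = c⁴/G = 1.21 × 10^44 N
atomic unit of force: F_au = E_h/a₀ = m_e²e⁶/((4πε₀)³ℏ⁴) = 8.33 × 10^-8 N
8.41 × 1.21 × 10^44 / 8.33 × 10^-8 = 1.23 × 10^52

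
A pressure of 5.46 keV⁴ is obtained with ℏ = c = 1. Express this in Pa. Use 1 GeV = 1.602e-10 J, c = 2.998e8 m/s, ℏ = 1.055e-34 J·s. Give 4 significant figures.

Pressure is [E]/[L]³ = [E]⁴/(ℏc)³.
1 GeV⁴ → 1/(ℏc)³ × (1 GeV in J)⁴ = 2.082e37 Pa.
Convert the energy scale: 5.46 keV⁴ = 5.46e-24 GeV⁴.
Result: 5.46e-24 × 2.082e37 = 1.137e14 Pa.

1.137e14 Pa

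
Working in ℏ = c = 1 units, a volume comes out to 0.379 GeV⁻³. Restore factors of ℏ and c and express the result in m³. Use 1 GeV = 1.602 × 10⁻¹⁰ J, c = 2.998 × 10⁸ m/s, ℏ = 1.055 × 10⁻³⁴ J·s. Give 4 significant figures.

2.917 × 10⁻⁴⁸ m³

Volume is [L]³ = [E]⁻³·(ℏc)³.
1 GeV⁻³ → (ℏc)³ × (1 GeV in J)⁻³ = 7.696 × 10⁻⁴⁸ m³.
Result: 0.379 × 7.696 × 10⁻⁴⁸ = 2.917 × 10⁻⁴⁸ m³.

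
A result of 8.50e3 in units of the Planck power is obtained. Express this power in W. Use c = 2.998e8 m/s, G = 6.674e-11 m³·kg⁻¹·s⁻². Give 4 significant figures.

One Planck power: P_P = c⁵/G = 3.629e52 W.
8.50e3 × 3.629e52 W = 3.085e56 W

3.085e56 W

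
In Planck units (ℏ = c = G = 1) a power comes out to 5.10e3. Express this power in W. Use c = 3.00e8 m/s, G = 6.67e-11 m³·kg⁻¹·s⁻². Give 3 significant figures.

1.86e56 W

One Planck power: P_P = c⁵/G = 3.64e52 W.
5.10e3 × 3.64e52 W = 1.86e56 W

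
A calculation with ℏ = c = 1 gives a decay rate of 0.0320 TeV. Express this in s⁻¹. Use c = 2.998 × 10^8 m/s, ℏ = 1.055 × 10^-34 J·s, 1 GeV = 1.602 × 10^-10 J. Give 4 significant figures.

4.859 × 10^25 s⁻¹

A rate is [E]/ℏ; divide by ℏ.
1 GeV → 1/ℏ × (1 GeV in J) = 1.518 × 10^24 s⁻¹.
Convert the energy scale: 0.0320 TeV = 32 GeV.
Result: 32 × 1.518 × 10^24 = 4.859 × 10^25 s⁻¹.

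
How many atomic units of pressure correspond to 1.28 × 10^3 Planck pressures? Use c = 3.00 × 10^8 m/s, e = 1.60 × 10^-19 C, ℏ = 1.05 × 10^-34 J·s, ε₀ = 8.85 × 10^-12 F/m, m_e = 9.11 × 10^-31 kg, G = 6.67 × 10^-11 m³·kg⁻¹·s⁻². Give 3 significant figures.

1.99 × 10^103

Planck pressure: p_P = c⁷/(ℏG²) = 4.68 × 10^113 Pa
atomic unit of pressure: P_au = E_h/a₀³ = m_e⁴e¹⁰/((4πε₀)⁵ℏ⁸) = 3.01 × 10^13 Pa
1.28 × 10^3 × 4.68 × 10^113 / 3.01 × 10^13 = 1.99 × 10^103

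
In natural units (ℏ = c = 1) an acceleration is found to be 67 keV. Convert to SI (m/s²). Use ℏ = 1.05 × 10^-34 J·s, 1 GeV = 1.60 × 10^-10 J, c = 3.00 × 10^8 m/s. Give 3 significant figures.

3.06 × 10^28 m/s²

Acceleration is [L]/[T]² = c·[E]/ℏ.
1 GeV → c/ℏ × (1 GeV in J) = 4.57 × 10^32 m/s².
Convert the energy scale: 67 keV = 6.70 × 10^-5 GeV.
Result: 6.70 × 10^-5 × 4.57 × 10^32 = 3.06 × 10^28 m/s².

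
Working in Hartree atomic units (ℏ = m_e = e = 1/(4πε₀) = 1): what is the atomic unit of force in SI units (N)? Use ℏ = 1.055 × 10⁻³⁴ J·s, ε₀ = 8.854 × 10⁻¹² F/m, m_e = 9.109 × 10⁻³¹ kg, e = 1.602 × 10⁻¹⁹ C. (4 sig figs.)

The unique combination of the constants set to 1 with dimensions of force is F_au = E_h/a₀ = m_e²e⁶/((4πε₀)³ℏ⁴).
E_h = 4.354 × 10⁻¹⁸ J
a₀ = 5.297 × 10⁻¹¹ m
E_h/a₀ = 8.220 × 10⁻⁸ N

8.220 × 10⁻⁸ N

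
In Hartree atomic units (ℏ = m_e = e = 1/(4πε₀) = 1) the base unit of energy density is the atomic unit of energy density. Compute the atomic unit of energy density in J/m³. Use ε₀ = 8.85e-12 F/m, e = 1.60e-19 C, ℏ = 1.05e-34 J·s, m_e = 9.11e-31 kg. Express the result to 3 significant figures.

3.01e13 J/m³

u_au = E_h/a₀³ = m_e⁴e¹⁰/((4πε₀)⁵ℏ⁸)
E_h = 4.38e-18 J
a₀ = 5.26e-11 m
E_h/a₀³ = 3.01e13 J/m³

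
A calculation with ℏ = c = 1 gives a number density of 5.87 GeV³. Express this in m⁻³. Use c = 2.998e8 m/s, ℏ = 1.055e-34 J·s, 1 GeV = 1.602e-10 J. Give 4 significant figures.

Number density is [L]⁻³ = [E]³/(ℏc)³.
1 GeV³ → 1/(ℏc)³ × (1 GeV in J)³ = 1.299e47 m⁻³.
Result: 5.87 × 1.299e47 = 7.627e47 m⁻³.

7.627e47 m⁻³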